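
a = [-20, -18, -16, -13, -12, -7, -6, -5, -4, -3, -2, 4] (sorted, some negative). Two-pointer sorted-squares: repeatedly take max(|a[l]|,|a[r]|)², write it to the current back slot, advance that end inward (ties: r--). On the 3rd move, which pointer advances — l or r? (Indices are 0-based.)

[0,11] |-20|>|4| out[11]=400 → l++
[1,11] |-18|>|4| out[10]=324 → l++
[2,11] |-16|>|4| out[9]=256 → l++

l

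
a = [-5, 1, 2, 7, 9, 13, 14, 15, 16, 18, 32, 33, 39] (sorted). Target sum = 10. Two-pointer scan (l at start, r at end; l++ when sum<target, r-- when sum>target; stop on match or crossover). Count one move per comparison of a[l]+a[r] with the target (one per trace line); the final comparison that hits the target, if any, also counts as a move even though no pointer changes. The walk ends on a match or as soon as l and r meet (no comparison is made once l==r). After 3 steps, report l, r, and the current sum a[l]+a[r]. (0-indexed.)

[0,12] -5+39=34 >10 → r--
[0,11] -5+33=28 >10 → r--
[0,10] -5+32=27 >10 → r--

l=0, r=9, sum=13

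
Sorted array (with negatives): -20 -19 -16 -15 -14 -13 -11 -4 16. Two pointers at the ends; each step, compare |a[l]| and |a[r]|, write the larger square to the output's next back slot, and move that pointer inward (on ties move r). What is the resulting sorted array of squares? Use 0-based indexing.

[0,8] |-20|>|16| out[8]=400 → l++
[1,8] |-19|>|16| out[7]=361 → l++
[2,8] |-16|<=|16| out[6]=256 → r--
[2,7] |-16|>|-4| out[5]=256 → l++
[3,7] |-15|>|-4| out[4]=225 → l++
[4,7] |-14|>|-4| out[3]=196 → l++
[5,7] |-13|>|-4| out[2]=169 → l++
[6,7] |-11|>|-4| out[1]=121 → l++
[7,7] |-4|<=|-4| out[0]=16 → r--

[16, 121, 169, 196, 225, 256, 256, 361, 400]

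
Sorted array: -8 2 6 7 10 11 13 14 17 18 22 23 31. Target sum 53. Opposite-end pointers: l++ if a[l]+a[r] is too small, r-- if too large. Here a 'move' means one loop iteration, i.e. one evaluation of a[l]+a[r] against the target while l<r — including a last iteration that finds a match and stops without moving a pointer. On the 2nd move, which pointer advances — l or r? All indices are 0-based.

l

[0,12] -8+31=23 <53 → l++
[1,12] 2+31=33 <53 → l++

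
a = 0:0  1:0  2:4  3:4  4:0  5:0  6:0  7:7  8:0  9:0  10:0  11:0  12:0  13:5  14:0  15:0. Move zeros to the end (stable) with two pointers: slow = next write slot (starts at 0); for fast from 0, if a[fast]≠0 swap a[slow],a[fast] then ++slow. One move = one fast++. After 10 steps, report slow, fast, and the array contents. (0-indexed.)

slow=3, fast=10, a=[4, 4, 7, 0, 0, 0, 0, 0, 0, 0, 0, 0, 0, 5, 0, 0]

slow=0 fast=0: a[fast]=0, fast++
slow=0 fast=1: a[fast]=0, fast++
slow=0 fast=2: a[fast]=4≠0 swap→a[0]=4, slow++,fast++
slow=1 fast=3: a[fast]=4≠0 swap→a[1]=4, slow++,fast++
slow=2 fast=4: a[fast]=0, fast++
slow=2 fast=5: a[fast]=0, fast++
slow=2 fast=6: a[fast]=0, fast++
slow=2 fast=7: a[fast]=7≠0 swap→a[2]=7, slow++,fast++
slow=3 fast=8: a[fast]=0, fast++
slow=3 fast=9: a[fast]=0, fast++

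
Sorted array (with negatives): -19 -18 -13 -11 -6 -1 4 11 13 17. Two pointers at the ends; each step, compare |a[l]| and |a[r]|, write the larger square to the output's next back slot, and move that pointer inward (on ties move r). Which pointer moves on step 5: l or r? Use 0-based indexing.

l=0 r=9: |-19|>|17| out[9]=361, l++
l=1 r=9: |-18|>|17| out[8]=324, l++
l=2 r=9: |-13|<=|17| out[7]=289, r--
l=2 r=8: |-13|<=|13| out[6]=169, r--
l=2 r=7: |-13|>|11| out[5]=169, l++

l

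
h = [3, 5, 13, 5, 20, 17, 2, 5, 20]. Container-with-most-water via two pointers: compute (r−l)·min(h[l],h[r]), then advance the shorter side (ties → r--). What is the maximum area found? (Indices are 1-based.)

max area = 80

[1,9] min(3,20)*8=24 best=24 * → l++
[2,9] min(5,20)*7=35 best=35 * → l++
[3,9] min(13,20)*6=78 best=78 * → l++
[4,9] min(5,20)*5=25 best=78 → l++
[5,9] min(20,20)*4=80 best=80 * → r--
[5,8] min(20,5)*3=15 best=80 → r--
[5,7] min(20,2)*2=4 best=80 → r--
[5,6] min(20,17)*1=17 best=80 → r--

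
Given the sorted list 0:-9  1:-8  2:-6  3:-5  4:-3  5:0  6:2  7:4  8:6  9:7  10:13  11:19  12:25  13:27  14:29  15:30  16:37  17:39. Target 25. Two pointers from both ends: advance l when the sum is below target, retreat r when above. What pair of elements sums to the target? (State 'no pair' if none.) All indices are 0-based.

(-5, 30)

l=0 r=17: -9+39=30 >25, r--
l=0 r=16: -9+37=28 >25, r--
l=0 r=15: -9+30=21 <25, l++
l=1 r=15: -8+30=22 <25, l++
l=2 r=15: -6+30=24 <25, l++
l=3 r=15: -5+30=25, found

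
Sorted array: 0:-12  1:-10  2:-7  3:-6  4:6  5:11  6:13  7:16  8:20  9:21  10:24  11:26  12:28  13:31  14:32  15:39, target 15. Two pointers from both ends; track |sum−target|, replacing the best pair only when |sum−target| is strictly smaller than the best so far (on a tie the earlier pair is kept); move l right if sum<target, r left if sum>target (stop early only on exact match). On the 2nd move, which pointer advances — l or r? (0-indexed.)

r

[0,15] -12+39=27 d=12 * → r--
[0,14] -12+32=20 d=5 * → r--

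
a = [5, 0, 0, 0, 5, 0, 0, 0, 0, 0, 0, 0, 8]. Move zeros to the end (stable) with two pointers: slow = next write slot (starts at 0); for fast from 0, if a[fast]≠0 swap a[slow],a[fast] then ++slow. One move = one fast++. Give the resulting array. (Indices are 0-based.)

[5, 5, 8, 0, 0, 0, 0, 0, 0, 0, 0, 0, 0]

slow=0 fast=0: a[fast]=5≠0 swap→a[0]=5, slow++,fast++
slow=1 fast=1: a[fast]=0, fast++
slow=1 fast=2: a[fast]=0, fast++
slow=1 fast=3: a[fast]=0, fast++
slow=1 fast=4: a[fast]=5≠0 swap→a[1]=5, slow++,fast++
slow=2 fast=5: a[fast]=0, fast++
slow=2 fast=6: a[fast]=0, fast++
slow=2 fast=7: a[fast]=0, fast++
slow=2 fast=8: a[fast]=0, fast++
slow=2 fast=9: a[fast]=0, fast++
slow=2 fast=10: a[fast]=0, fast++
slow=2 fast=11: a[fast]=0, fast++
slow=2 fast=12: a[fast]=8≠0 swap→a[2]=8, slow++,fast++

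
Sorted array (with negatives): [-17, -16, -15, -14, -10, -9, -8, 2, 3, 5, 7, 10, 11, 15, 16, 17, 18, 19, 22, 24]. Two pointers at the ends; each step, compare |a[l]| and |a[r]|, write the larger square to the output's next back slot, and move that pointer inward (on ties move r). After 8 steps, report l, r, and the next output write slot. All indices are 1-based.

l=1 r=20: |-17|<=|24| out[20]=576, r--
l=1 r=19: |-17|<=|22| out[19]=484, r--
l=1 r=18: |-17|<=|19| out[18]=361, r--
l=1 r=17: |-17|<=|18| out[17]=324, r--
l=1 r=16: |-17|<=|17| out[16]=289, r--
l=1 r=15: |-17|>|16| out[15]=289, l++
l=2 r=15: |-16|<=|16| out[14]=256, r--
l=2 r=14: |-16|>|15| out[13]=256, l++

l=3, r=14, next write slot=12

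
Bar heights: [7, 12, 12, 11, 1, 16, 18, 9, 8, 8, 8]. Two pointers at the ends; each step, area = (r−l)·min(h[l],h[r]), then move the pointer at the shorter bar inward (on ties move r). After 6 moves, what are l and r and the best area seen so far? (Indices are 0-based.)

l=0 r=10: min(7,8)*10=70 best=70 *, l++
l=1 r=10: min(12,8)*9=72 best=72 *, r--
l=1 r=9: min(12,8)*8=64 best=72, r--
l=1 r=8: min(12,8)*7=56 best=72, r--
l=1 r=7: min(12,9)*6=54 best=72, r--
l=1 r=6: min(12,18)*5=60 best=72, l++

l=2, r=6, best area=72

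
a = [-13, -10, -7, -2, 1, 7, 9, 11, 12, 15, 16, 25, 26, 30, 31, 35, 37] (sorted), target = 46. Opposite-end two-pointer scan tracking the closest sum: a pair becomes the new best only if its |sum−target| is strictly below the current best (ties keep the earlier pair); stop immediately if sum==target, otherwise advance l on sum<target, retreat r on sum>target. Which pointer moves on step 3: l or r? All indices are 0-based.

l=0 r=16: -13+37=24 d=22 *, l++
l=1 r=16: -10+37=27 d=19 *, l++
l=2 r=16: -7+37=30 d=16 *, l++

l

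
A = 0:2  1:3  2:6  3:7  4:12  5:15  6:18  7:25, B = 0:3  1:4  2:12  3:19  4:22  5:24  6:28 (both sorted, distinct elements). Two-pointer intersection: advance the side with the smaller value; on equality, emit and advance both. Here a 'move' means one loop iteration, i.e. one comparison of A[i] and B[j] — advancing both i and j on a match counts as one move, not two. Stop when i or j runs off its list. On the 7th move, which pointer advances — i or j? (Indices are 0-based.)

i

[i=0,j=0] 2<3 → i++
[i=1,j=0] 3==3 emit → i++,j++
[i=2,j=1] 6>4 → j++
[i=2,j=2] 6<12 → i++
[i=3,j=2] 7<12 → i++
[i=4,j=2] 12==12 emit → i++,j++
[i=5,j=3] 15<19 → i++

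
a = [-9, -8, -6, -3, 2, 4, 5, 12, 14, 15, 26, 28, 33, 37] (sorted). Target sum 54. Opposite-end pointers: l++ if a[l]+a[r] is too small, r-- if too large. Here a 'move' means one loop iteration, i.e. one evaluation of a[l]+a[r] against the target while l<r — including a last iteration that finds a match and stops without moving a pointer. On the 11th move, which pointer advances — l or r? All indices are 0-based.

l=0 r=13: -9+37=28 <54, l++
l=1 r=13: -8+37=29 <54, l++
l=2 r=13: -6+37=31 <54, l++
l=3 r=13: -3+37=34 <54, l++
l=4 r=13: 2+37=39 <54, l++
l=5 r=13: 4+37=41 <54, l++
l=6 r=13: 5+37=42 <54, l++
l=7 r=13: 12+37=49 <54, l++
l=8 r=13: 14+37=51 <54, l++
l=9 r=13: 15+37=52 <54, l++
l=10 r=13: 26+37=63 >54, r--

r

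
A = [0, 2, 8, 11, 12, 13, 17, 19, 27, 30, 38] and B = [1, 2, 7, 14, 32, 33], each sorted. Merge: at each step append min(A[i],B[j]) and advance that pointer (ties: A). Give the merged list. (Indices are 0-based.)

[0, 1, 2, 2, 7, 8, 11, 12, 13, 14, 17, 19, 27, 30, 32, 33, 38]

i=0 j=0: A[i]=0<=B[j]=1 take 0, i++
i=1 j=0: A[i]=2>B[j]=1 take 1, j++
i=1 j=1: A[i]=2<=B[j]=2 take 2, i++
i=2 j=1: A[i]=8>B[j]=2 take 2, j++
i=2 j=2: A[i]=8>B[j]=7 take 7, j++
i=2 j=3: A[i]=8<=B[j]=14 take 8, i++
i=3 j=3: A[i]=11<=B[j]=14 take 11, i++
i=4 j=3: A[i]=12<=B[j]=14 take 12, i++
i=5 j=3: A[i]=13<=B[j]=14 take 13, i++
i=6 j=3: A[i]=17>B[j]=14 take 14, j++
i=6 j=4: A[i]=17<=B[j]=32 take 17, i++
i=7 j=4: A[i]=19<=B[j]=32 take 19, i++
i=8 j=4: A[i]=27<=B[j]=32 take 27, i++
i=9 j=4: A[i]=30<=B[j]=32 take 30, i++
i=10 j=4: A[i]=38>B[j]=32 take 32, j++
i=10 j=5: A[i]=38>B[j]=33 take 33, j++
i=10 j=6: B done, take A[i]=38, i++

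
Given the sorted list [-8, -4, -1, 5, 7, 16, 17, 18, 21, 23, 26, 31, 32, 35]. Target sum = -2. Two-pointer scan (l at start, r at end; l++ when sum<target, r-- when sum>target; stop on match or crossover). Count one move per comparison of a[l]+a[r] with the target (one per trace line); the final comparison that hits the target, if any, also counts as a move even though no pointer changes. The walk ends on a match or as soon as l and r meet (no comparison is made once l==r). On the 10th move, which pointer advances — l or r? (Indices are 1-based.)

[1,14] -8+35=27 >-2 → r--
[1,13] -8+32=24 >-2 → r--
[1,12] -8+31=23 >-2 → r--
[1,11] -8+26=18 >-2 → r--
[1,10] -8+23=15 >-2 → r--
[1,9] -8+21=13 >-2 → r--
[1,8] -8+18=10 >-2 → r--
[1,7] -8+17=9 >-2 → r--
[1,6] -8+16=8 >-2 → r--
[1,5] -8+7=-1 >-2 → r--

r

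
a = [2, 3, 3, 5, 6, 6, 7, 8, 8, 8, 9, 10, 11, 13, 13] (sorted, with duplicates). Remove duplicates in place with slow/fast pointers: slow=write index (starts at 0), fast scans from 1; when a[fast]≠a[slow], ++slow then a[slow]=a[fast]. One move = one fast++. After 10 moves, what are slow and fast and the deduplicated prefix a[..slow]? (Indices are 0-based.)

(s=0,f=1) a[fast]=3≠a[slow]=2 write a[1]=3 → slow++,fast++
(s=1,f=2) a[fast]=3=a[slow] dup → fast++
(s=1,f=3) a[fast]=5≠a[slow]=3 write a[2]=5 → slow++,fast++
(s=2,f=4) a[fast]=6≠a[slow]=5 write a[3]=6 → slow++,fast++
(s=3,f=5) a[fast]=6=a[slow] dup → fast++
(s=3,f=6) a[fast]=7≠a[slow]=6 write a[4]=7 → slow++,fast++
(s=4,f=7) a[fast]=8≠a[slow]=7 write a[5]=8 → slow++,fast++
(s=5,f=8) a[fast]=8=a[slow] dup → fast++
(s=5,f=9) a[fast]=8=a[slow] dup → fast++
(s=5,f=10) a[fast]=9≠a[slow]=8 write a[6]=9 → slow++,fast++

slow=6, fast=11, prefix=[2, 3, 5, 6, 7, 8, 9]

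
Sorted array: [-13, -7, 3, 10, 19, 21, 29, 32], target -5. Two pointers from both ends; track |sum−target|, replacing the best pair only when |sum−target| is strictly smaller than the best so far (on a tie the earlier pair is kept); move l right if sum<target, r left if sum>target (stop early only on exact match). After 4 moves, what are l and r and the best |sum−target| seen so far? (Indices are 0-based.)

[0,7] -13+32=19 d=24 * → r--
[0,6] -13+29=16 d=21 * → r--
[0,5] -13+21=8 d=13 * → r--
[0,4] -13+19=6 d=11 * → r--

l=0, r=3, best |Δ|=11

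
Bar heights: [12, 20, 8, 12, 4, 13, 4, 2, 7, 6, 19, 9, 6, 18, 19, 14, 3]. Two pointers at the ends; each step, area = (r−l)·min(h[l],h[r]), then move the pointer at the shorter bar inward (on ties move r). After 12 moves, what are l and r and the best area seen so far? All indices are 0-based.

l=1, r=5, best area=247

l=0 r=16: min(12,3)*16=48 best=48 *, r--
l=0 r=15: min(12,14)*15=180 best=180 *, l++
l=1 r=15: min(20,14)*14=196 best=196 *, r--
l=1 r=14: min(20,19)*13=247 best=247 *, r--
l=1 r=13: min(20,18)*12=216 best=247, r--
l=1 r=12: min(20,6)*11=66 best=247, r--
l=1 r=11: min(20,9)*10=90 best=247, r--
l=1 r=10: min(20,19)*9=171 best=247, r--
l=1 r=9: min(20,6)*8=48 best=247, r--
l=1 r=8: min(20,7)*7=49 best=247, r--
l=1 r=7: min(20,2)*6=12 best=247, r--
l=1 r=6: min(20,4)*5=20 best=247, r--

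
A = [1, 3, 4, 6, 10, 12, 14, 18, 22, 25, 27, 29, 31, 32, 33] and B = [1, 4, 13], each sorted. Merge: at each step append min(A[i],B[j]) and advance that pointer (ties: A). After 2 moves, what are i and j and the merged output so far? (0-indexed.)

i=1, j=1, merged so far=[1, 1]

[i=0,j=0] A[i]=1<=B[j]=1 take 1 → i++
[i=1,j=0] A[i]=3>B[j]=1 take 1 → j++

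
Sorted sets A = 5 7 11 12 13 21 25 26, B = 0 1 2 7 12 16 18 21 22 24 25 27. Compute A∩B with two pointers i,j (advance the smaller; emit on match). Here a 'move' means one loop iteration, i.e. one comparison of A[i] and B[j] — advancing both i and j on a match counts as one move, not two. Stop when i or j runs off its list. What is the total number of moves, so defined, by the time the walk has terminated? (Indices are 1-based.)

i=1 j=1: 5>0, j++
i=1 j=2: 5>1, j++
i=1 j=3: 5>2, j++
i=1 j=4: 5<7, i++
i=2 j=4: 7==7 emit, i++,j++
i=3 j=5: 11<12, i++
i=4 j=5: 12==12 emit, i++,j++
i=5 j=6: 13<16, i++
i=6 j=6: 21>16, j++
i=6 j=7: 21>18, j++
i=6 j=8: 21==21 emit, i++,j++
i=7 j=9: 25>22, j++
i=7 j=10: 25>24, j++
i=7 j=11: 25==25 emit, i++,j++
i=8 j=12: 26<27, i++

15 moves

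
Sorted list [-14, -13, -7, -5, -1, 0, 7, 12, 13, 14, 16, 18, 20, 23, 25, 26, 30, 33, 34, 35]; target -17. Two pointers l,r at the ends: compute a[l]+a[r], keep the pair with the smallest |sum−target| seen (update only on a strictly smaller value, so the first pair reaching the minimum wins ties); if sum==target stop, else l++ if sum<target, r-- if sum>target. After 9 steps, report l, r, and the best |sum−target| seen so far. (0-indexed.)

l=0, r=10, best |Δ|=21

l=0 r=19: -14+35=21 d=38 *, r--
l=0 r=18: -14+34=20 d=37 *, r--
l=0 r=17: -14+33=19 d=36 *, r--
l=0 r=16: -14+30=16 d=33 *, r--
l=0 r=15: -14+26=12 d=29 *, r--
l=0 r=14: -14+25=11 d=28 *, r--
l=0 r=13: -14+23=9 d=26 *, r--
l=0 r=12: -14+20=6 d=23 *, r--
l=0 r=11: -14+18=4 d=21 *, r--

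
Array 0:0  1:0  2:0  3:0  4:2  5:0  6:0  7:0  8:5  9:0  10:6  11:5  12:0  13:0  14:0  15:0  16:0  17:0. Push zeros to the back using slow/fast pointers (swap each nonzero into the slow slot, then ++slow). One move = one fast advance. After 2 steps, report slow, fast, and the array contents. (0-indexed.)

slow=0, fast=2, a=[0, 0, 0, 0, 2, 0, 0, 0, 5, 0, 6, 5, 0, 0, 0, 0, 0, 0]

(s=0,f=0) a[fast]=0 → fast++
(s=0,f=1) a[fast]=0 → fast++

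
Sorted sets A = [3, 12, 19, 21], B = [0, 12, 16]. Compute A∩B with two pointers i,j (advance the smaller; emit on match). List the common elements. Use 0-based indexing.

i=0 j=0: 3>0, j++
i=0 j=1: 3<12, i++
i=1 j=1: 12==12 emit, i++,j++
i=2 j=2: 19>16, j++

intersection = [12]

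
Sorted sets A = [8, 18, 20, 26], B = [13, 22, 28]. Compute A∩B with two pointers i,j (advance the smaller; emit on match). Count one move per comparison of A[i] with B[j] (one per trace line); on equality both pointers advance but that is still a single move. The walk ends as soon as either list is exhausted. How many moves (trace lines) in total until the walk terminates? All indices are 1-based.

i=1 j=1: 8<13, i++
i=2 j=1: 18>13, j++
i=2 j=2: 18<22, i++
i=3 j=2: 20<22, i++
i=4 j=2: 26>22, j++
i=4 j=3: 26<28, i++

6 moves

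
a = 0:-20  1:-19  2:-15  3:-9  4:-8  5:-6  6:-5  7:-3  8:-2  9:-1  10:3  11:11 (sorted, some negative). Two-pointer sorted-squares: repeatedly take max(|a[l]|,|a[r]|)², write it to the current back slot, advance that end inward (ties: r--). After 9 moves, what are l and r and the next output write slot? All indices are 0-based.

[0,11] |-20|>|11| out[11]=400 → l++
[1,11] |-19|>|11| out[10]=361 → l++
[2,11] |-15|>|11| out[9]=225 → l++
[3,11] |-9|<=|11| out[8]=121 → r--
[3,10] |-9|>|3| out[7]=81 → l++
[4,10] |-8|>|3| out[6]=64 → l++
[5,10] |-6|>|3| out[5]=36 → l++
[6,10] |-5|>|3| out[4]=25 → l++
[7,10] |-3|<=|3| out[3]=9 → r--

l=7, r=9, next write slot=2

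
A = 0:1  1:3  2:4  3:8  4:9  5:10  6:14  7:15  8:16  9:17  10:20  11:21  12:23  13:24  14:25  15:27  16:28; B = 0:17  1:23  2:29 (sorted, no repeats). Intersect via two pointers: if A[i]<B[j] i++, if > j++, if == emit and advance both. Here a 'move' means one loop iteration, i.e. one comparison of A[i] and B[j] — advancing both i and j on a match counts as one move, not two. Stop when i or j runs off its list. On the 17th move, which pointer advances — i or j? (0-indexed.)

i

i=0 j=0: 1<17, i++
i=1 j=0: 3<17, i++
i=2 j=0: 4<17, i++
i=3 j=0: 8<17, i++
i=4 j=0: 9<17, i++
i=5 j=0: 10<17, i++
i=6 j=0: 14<17, i++
i=7 j=0: 15<17, i++
i=8 j=0: 16<17, i++
i=9 j=0: 17==17 emit, i++,j++
i=10 j=1: 20<23, i++
i=11 j=1: 21<23, i++
i=12 j=1: 23==23 emit, i++,j++
i=13 j=2: 24<29, i++
i=14 j=2: 25<29, i++
i=15 j=2: 27<29, i++
i=16 j=2: 28<29, i++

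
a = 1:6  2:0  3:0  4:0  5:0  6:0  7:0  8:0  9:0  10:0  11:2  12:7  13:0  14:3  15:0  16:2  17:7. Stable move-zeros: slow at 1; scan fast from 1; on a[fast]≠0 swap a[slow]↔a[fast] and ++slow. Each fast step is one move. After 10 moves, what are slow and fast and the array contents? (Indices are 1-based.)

slow=2, fast=11, a=[6, 0, 0, 0, 0, 0, 0, 0, 0, 0, 2, 7, 0, 3, 0, 2, 7]

slow=1 fast=1: a[fast]=6≠0 swap→a[1]=6, slow++,fast++
slow=2 fast=2: a[fast]=0, fast++
slow=2 fast=3: a[fast]=0, fast++
slow=2 fast=4: a[fast]=0, fast++
slow=2 fast=5: a[fast]=0, fast++
slow=2 fast=6: a[fast]=0, fast++
slow=2 fast=7: a[fast]=0, fast++
slow=2 fast=8: a[fast]=0, fast++
slow=2 fast=9: a[fast]=0, fast++
slow=2 fast=10: a[fast]=0, fast++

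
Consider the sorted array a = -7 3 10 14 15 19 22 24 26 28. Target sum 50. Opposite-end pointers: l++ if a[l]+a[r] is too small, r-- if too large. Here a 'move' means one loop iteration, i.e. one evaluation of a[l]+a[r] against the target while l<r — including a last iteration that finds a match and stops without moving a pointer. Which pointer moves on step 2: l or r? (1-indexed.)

l=1 r=10: -7+28=21 <50, l++
l=2 r=10: 3+28=31 <50, l++

l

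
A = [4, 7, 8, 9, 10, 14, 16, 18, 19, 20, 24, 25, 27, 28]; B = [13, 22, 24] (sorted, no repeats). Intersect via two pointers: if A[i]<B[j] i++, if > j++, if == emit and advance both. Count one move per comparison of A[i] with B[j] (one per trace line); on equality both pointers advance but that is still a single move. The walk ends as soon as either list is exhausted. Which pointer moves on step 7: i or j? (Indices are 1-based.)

i

i=1 j=1: 4<13, i++
i=2 j=1: 7<13, i++
i=3 j=1: 8<13, i++
i=4 j=1: 9<13, i++
i=5 j=1: 10<13, i++
i=6 j=1: 14>13, j++
i=6 j=2: 14<22, i++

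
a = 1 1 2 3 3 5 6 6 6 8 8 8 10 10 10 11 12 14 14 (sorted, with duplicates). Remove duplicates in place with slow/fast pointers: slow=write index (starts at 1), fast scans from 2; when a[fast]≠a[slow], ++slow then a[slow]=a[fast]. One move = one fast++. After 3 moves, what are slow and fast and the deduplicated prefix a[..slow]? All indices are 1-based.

slow=3, fast=5, prefix=[1, 2, 3]

slow=1 fast=2: a[fast]=1=a[slow] dup, fast++
slow=1 fast=3: a[fast]=2≠a[slow]=1 write a[2]=2, slow++,fast++
slow=2 fast=4: a[fast]=3≠a[slow]=2 write a[3]=3, slow++,fast++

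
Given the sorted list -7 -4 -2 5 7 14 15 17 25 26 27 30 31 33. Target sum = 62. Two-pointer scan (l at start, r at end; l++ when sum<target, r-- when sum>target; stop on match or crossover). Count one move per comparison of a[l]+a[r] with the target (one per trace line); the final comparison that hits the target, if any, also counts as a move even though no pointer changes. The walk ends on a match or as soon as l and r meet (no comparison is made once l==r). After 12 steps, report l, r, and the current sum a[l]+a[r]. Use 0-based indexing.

l=11, r=12, sum=61

l=0 r=13: -7+33=26 <62, l++
l=1 r=13: -4+33=29 <62, l++
l=2 r=13: -2+33=31 <62, l++
l=3 r=13: 5+33=38 <62, l++
l=4 r=13: 7+33=40 <62, l++
l=5 r=13: 14+33=47 <62, l++
l=6 r=13: 15+33=48 <62, l++
l=7 r=13: 17+33=50 <62, l++
l=8 r=13: 25+33=58 <62, l++
l=9 r=13: 26+33=59 <62, l++
l=10 r=13: 27+33=60 <62, l++
l=11 r=13: 30+33=63 >62, r--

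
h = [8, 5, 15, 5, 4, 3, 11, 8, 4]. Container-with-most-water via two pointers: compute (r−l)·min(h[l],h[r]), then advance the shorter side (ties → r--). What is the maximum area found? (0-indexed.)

l=0 r=8: min(8,4)*8=32 best=32 *, r--
l=0 r=7: min(8,8)*7=56 best=56 *, r--
l=0 r=6: min(8,11)*6=48 best=56, l++
l=1 r=6: min(5,11)*5=25 best=56, l++
l=2 r=6: min(15,11)*4=44 best=56, r--
l=2 r=5: min(15,3)*3=9 best=56, r--
l=2 r=4: min(15,4)*2=8 best=56, r--
l=2 r=3: min(15,5)*1=5 best=56, r--

max area = 56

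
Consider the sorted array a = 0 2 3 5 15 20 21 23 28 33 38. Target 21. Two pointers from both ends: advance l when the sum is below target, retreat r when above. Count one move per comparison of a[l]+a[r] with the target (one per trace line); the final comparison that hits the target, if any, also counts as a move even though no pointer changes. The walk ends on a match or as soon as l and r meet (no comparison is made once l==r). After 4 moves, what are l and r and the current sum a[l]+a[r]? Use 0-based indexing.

l=0 r=10: 0+38=38 >21, r--
l=0 r=9: 0+33=33 >21, r--
l=0 r=8: 0+28=28 >21, r--
l=0 r=7: 0+23=23 >21, r--

l=0, r=6, sum=21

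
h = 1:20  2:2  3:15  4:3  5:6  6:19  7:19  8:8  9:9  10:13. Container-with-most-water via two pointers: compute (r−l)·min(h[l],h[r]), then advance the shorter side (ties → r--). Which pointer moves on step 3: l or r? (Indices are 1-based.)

r

[1,10] min(20,13)*9=117 best=117 * → r--
[1,9] min(20,9)*8=72 best=117 → r--
[1,8] min(20,8)*7=56 best=117 → r--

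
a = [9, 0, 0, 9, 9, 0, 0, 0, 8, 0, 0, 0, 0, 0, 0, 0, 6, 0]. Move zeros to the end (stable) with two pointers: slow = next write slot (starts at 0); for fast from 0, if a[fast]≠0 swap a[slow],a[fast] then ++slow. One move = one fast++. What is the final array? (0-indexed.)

[9, 9, 9, 8, 6, 0, 0, 0, 0, 0, 0, 0, 0, 0, 0, 0, 0, 0]

(s=0,f=0) a[fast]=9≠0 swap→a[0]=9 → slow++,fast++
(s=1,f=1) a[fast]=0 → fast++
(s=1,f=2) a[fast]=0 → fast++
(s=1,f=3) a[fast]=9≠0 swap→a[1]=9 → slow++,fast++
(s=2,f=4) a[fast]=9≠0 swap→a[2]=9 → slow++,fast++
(s=3,f=5) a[fast]=0 → fast++
(s=3,f=6) a[fast]=0 → fast++
(s=3,f=7) a[fast]=0 → fast++
(s=3,f=8) a[fast]=8≠0 swap→a[3]=8 → slow++,fast++
(s=4,f=9) a[fast]=0 → fast++
(s=4,f=10) a[fast]=0 → fast++
(s=4,f=11) a[fast]=0 → fast++
(s=4,f=12) a[fast]=0 → fast++
(s=4,f=13) a[fast]=0 → fast++
(s=4,f=14) a[fast]=0 → fast++
(s=4,f=15) a[fast]=0 → fast++
(s=4,f=16) a[fast]=6≠0 swap→a[4]=6 → slow++,fast++
(s=5,f=17) a[fast]=0 → fast++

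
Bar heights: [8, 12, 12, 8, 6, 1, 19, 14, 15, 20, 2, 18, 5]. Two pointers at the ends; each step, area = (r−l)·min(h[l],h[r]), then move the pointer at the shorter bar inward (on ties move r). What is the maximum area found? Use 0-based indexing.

max area = 120

[0,12] min(8,5)*12=60 best=60 * → r--
[0,11] min(8,18)*11=88 best=88 * → l++
[1,11] min(12,18)*10=120 best=120 * → l++
[2,11] min(12,18)*9=108 best=120 → l++
[3,11] min(8,18)*8=64 best=120 → l++
[4,11] min(6,18)*7=42 best=120 → l++
[5,11] min(1,18)*6=6 best=120 → l++
[6,11] min(19,18)*5=90 best=120 → r--
[6,10] min(19,2)*4=8 best=120 → r--
[6,9] min(19,20)*3=57 best=120 → l++
[7,9] min(14,20)*2=28 best=120 → l++
[8,9] min(15,20)*1=15 best=120 → l++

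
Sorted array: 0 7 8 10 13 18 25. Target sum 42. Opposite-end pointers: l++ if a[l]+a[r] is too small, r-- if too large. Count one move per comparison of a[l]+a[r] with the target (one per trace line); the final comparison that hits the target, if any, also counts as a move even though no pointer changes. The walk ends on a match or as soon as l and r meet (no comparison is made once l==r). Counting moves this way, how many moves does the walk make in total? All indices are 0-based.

[0,6] 0+25=25 <42 → l++
[1,6] 7+25=32 <42 → l++
[2,6] 8+25=33 <42 → l++
[3,6] 10+25=35 <42 → l++
[4,6] 13+25=38 <42 → l++
[5,6] 18+25=43 >42 → r--

6 moves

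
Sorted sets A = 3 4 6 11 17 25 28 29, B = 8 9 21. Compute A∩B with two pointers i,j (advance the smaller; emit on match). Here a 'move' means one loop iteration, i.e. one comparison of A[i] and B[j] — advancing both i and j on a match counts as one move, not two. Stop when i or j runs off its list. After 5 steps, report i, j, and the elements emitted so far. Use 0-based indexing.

[i=0,j=0] 3<8 → i++
[i=1,j=0] 4<8 → i++
[i=2,j=0] 6<8 → i++
[i=3,j=0] 11>8 → j++
[i=3,j=1] 11>9 → j++

i=3, j=2, emitted=[]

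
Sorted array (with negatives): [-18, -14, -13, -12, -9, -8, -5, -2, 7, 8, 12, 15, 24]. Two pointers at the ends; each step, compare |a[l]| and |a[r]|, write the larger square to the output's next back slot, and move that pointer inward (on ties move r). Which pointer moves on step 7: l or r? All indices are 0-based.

l

l=0 r=12: |-18|<=|24| out[12]=576, r--
l=0 r=11: |-18|>|15| out[11]=324, l++
l=1 r=11: |-14|<=|15| out[10]=225, r--
l=1 r=10: |-14|>|12| out[9]=196, l++
l=2 r=10: |-13|>|12| out[8]=169, l++
l=3 r=10: |-12|<=|12| out[7]=144, r--
l=3 r=9: |-12|>|8| out[6]=144, l++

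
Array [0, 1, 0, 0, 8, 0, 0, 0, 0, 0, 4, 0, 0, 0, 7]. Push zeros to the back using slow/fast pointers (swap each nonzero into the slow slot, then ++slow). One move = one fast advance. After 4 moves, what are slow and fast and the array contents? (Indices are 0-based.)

slow=1, fast=4, a=[1, 0, 0, 0, 8, 0, 0, 0, 0, 0, 4, 0, 0, 0, 7]

slow=0 fast=0: a[fast]=0, fast++
slow=0 fast=1: a[fast]=1≠0 swap→a[0]=1, slow++,fast++
slow=1 fast=2: a[fast]=0, fast++
slow=1 fast=3: a[fast]=0, fast++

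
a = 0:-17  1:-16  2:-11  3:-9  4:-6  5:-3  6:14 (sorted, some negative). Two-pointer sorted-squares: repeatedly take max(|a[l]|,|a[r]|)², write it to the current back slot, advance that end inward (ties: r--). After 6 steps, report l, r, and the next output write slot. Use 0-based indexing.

l=0 r=6: |-17|>|14| out[6]=289, l++
l=1 r=6: |-16|>|14| out[5]=256, l++
l=2 r=6: |-11|<=|14| out[4]=196, r--
l=2 r=5: |-11|>|-3| out[3]=121, l++
l=3 r=5: |-9|>|-3| out[2]=81, l++
l=4 r=5: |-6|>|-3| out[1]=36, l++

l=5, r=5, next write slot=0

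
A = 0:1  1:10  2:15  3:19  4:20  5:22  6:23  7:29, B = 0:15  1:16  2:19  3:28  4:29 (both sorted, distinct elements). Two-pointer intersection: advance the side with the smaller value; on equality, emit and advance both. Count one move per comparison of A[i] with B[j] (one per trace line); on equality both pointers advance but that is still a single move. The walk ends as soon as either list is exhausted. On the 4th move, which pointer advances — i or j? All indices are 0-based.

j

[i=0,j=0] 1<15 → i++
[i=1,j=0] 10<15 → i++
[i=2,j=0] 15==15 emit → i++,j++
[i=3,j=1] 19>16 → j++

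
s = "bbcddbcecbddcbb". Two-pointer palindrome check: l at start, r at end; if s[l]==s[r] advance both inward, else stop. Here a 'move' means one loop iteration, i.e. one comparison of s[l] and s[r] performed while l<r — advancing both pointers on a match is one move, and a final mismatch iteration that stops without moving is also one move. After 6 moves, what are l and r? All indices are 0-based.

l=6, r=8

l=0 r=14: 'b'=='b', l++,r--
l=1 r=13: 'b'=='b', l++,r--
l=2 r=12: 'c'=='c', l++,r--
l=3 r=11: 'd'=='d', l++,r--
l=4 r=10: 'd'=='d', l++,r--
l=5 r=9: 'b'=='b', l++,r--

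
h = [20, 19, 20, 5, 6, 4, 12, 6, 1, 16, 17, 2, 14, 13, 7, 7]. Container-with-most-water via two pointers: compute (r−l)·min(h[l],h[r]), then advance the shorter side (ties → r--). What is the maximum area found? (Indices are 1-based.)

[1,16] min(20,7)*15=105 best=105 * → r--
[1,15] min(20,7)*14=98 best=105 → r--
[1,14] min(20,13)*13=169 best=169 * → r--
[1,13] min(20,14)*12=168 best=169 → r--
[1,12] min(20,2)*11=22 best=169 → r--
[1,11] min(20,17)*10=170 best=170 * → r--
[1,10] min(20,16)*9=144 best=170 → r--
[1,9] min(20,1)*8=8 best=170 → r--
[1,8] min(20,6)*7=42 best=170 → r--
[1,7] min(20,12)*6=72 best=170 → r--
[1,6] min(20,4)*5=20 best=170 → r--
[1,5] min(20,6)*4=24 best=170 → r--
[1,4] min(20,5)*3=15 best=170 → r--
[1,3] min(20,20)*2=40 best=170 → r--
[1,2] min(20,19)*1=19 best=170 → r--

max area = 170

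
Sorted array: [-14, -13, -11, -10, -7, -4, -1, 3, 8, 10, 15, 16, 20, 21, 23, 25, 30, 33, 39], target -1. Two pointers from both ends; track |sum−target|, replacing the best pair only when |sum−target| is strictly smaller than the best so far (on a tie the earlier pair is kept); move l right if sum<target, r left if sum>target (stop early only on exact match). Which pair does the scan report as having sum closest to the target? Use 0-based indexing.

l=0 r=18: -14+39=25 d=26 *, r--
l=0 r=17: -14+33=19 d=20 *, r--
l=0 r=16: -14+30=16 d=17 *, r--
l=0 r=15: -14+25=11 d=12 *, r--
l=0 r=14: -14+23=9 d=10 *, r--
l=0 r=13: -14+21=7 d=8 *, r--
l=0 r=12: -14+20=6 d=7 *, r--
l=0 r=11: -14+16=2 d=3 *, r--
l=0 r=10: -14+15=1 d=2 *, r--
l=0 r=9: -14+10=-4 d=3, l++
l=1 r=9: -13+10=-3 d=2, l++
l=2 r=9: -11+10=-1 d=0 *, stop

pair (-11, 10) with sum -1 (|Δ|=0)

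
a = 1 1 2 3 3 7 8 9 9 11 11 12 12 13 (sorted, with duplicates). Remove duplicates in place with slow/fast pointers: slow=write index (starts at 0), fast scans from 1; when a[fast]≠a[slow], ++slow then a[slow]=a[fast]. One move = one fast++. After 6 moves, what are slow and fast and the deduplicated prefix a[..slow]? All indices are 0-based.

slow=0 fast=1: a[fast]=1=a[slow] dup, fast++
slow=0 fast=2: a[fast]=2≠a[slow]=1 write a[1]=2, slow++,fast++
slow=1 fast=3: a[fast]=3≠a[slow]=2 write a[2]=3, slow++,fast++
slow=2 fast=4: a[fast]=3=a[slow] dup, fast++
slow=2 fast=5: a[fast]=7≠a[slow]=3 write a[3]=7, slow++,fast++
slow=3 fast=6: a[fast]=8≠a[slow]=7 write a[4]=8, slow++,fast++

slow=4, fast=7, prefix=[1, 2, 3, 7, 8]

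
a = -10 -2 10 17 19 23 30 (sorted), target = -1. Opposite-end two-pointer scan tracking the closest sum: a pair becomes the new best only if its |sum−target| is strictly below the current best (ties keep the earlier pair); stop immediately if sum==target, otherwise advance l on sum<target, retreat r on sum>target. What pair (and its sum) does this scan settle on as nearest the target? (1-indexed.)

l=1 r=7: -10+30=20 d=21 *, r--
l=1 r=6: -10+23=13 d=14 *, r--
l=1 r=5: -10+19=9 d=10 *, r--
l=1 r=4: -10+17=7 d=8 *, r--
l=1 r=3: -10+10=0 d=1 *, r--
l=1 r=2: -10+-2=-12 d=11, l++

pair (-10, 10) with sum 0 (|Δ|=1)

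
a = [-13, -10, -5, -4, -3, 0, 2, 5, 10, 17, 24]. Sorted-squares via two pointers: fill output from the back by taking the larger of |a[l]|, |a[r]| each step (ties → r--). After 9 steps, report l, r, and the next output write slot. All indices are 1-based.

l=1 r=11: |-13|<=|24| out[11]=576, r--
l=1 r=10: |-13|<=|17| out[10]=289, r--
l=1 r=9: |-13|>|10| out[9]=169, l++
l=2 r=9: |-10|<=|10| out[8]=100, r--
l=2 r=8: |-10|>|5| out[7]=100, l++
l=3 r=8: |-5|<=|5| out[6]=25, r--
l=3 r=7: |-5|>|2| out[5]=25, l++
l=4 r=7: |-4|>|2| out[4]=16, l++
l=5 r=7: |-3|>|2| out[3]=9, l++

l=6, r=7, next write slot=2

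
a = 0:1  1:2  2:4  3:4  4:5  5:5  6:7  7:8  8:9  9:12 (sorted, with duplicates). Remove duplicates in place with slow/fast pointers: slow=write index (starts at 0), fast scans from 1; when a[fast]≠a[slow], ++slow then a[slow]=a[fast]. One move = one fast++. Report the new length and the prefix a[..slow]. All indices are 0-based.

length 8; prefix = [1, 2, 4, 5, 7, 8, 9, 12]

slow=0 fast=1: a[fast]=2≠a[slow]=1 write a[1]=2, slow++,fast++
slow=1 fast=2: a[fast]=4≠a[slow]=2 write a[2]=4, slow++,fast++
slow=2 fast=3: a[fast]=4=a[slow] dup, fast++
slow=2 fast=4: a[fast]=5≠a[slow]=4 write a[3]=5, slow++,fast++
slow=3 fast=5: a[fast]=5=a[slow] dup, fast++
slow=3 fast=6: a[fast]=7≠a[slow]=5 write a[4]=7, slow++,fast++
slow=4 fast=7: a[fast]=8≠a[slow]=7 write a[5]=8, slow++,fast++
slow=5 fast=8: a[fast]=9≠a[slow]=8 write a[6]=9, slow++,fast++
slow=6 fast=9: a[fast]=12≠a[slow]=9 write a[7]=12, slow++,fast++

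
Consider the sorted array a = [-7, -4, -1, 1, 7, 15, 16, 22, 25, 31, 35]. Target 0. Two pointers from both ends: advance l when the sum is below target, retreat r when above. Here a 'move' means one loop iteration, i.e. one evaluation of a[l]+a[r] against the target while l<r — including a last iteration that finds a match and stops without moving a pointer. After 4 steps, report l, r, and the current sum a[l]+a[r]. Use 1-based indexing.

l=1 r=11: -7+35=28 >0, r--
l=1 r=10: -7+31=24 >0, r--
l=1 r=9: -7+25=18 >0, r--
l=1 r=8: -7+22=15 >0, r--

l=1, r=7, sum=9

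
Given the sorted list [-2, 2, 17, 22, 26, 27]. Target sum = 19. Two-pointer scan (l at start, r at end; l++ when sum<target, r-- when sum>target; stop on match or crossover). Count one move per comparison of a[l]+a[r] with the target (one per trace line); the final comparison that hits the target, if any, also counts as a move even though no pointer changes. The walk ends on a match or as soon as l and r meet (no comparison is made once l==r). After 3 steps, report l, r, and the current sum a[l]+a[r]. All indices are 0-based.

l=0, r=2, sum=15

l=0 r=5: -2+27=25 >19, r--
l=0 r=4: -2+26=24 >19, r--
l=0 r=3: -2+22=20 >19, r--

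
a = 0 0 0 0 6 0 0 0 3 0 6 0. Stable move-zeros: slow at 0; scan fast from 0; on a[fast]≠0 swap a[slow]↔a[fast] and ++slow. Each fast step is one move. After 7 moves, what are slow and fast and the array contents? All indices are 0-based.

slow=1, fast=7, a=[6, 0, 0, 0, 0, 0, 0, 0, 3, 0, 6, 0]

slow=0 fast=0: a[fast]=0, fast++
slow=0 fast=1: a[fast]=0, fast++
slow=0 fast=2: a[fast]=0, fast++
slow=0 fast=3: a[fast]=0, fast++
slow=0 fast=4: a[fast]=6≠0 swap→a[0]=6, slow++,fast++
slow=1 fast=5: a[fast]=0, fast++
slow=1 fast=6: a[fast]=0, fast++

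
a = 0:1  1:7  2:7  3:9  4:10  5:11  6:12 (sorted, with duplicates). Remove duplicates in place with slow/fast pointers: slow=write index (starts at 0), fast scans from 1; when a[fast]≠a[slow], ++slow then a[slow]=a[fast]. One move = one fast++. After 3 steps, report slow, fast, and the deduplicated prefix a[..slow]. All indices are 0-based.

slow=2, fast=4, prefix=[1, 7, 9]

(s=0,f=1) a[fast]=7≠a[slow]=1 write a[1]=7 → slow++,fast++
(s=1,f=2) a[fast]=7=a[slow] dup → fast++
(s=1,f=3) a[fast]=9≠a[slow]=7 write a[2]=9 → slow++,fast++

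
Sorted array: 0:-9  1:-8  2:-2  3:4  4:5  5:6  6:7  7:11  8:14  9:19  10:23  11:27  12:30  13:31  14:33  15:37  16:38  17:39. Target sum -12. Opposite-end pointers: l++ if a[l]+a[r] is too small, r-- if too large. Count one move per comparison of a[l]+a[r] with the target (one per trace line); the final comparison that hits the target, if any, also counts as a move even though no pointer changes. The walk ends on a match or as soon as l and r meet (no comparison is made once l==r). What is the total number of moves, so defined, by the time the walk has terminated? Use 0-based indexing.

17 moves

[0,17] -9+39=30 >-12 → r--
[0,16] -9+38=29 >-12 → r--
[0,15] -9+37=28 >-12 → r--
[0,14] -9+33=24 >-12 → r--
[0,13] -9+31=22 >-12 → r--
[0,12] -9+30=21 >-12 → r--
[0,11] -9+27=18 >-12 → r--
[0,10] -9+23=14 >-12 → r--
[0,9] -9+19=10 >-12 → r--
[0,8] -9+14=5 >-12 → r--
[0,7] -9+11=2 >-12 → r--
[0,6] -9+7=-2 >-12 → r--
[0,5] -9+6=-3 >-12 → r--
[0,4] -9+5=-4 >-12 → r--
[0,3] -9+4=-5 >-12 → r--
[0,2] -9+-2=-11 >-12 → r--
[0,1] -9+-8=-17 <-12 → l++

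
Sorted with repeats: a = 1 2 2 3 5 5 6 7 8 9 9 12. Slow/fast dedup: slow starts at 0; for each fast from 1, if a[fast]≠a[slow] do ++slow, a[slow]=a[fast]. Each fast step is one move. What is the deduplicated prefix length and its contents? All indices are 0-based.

length 9; prefix = [1, 2, 3, 5, 6, 7, 8, 9, 12]

slow=0 fast=1: a[fast]=2≠a[slow]=1 write a[1]=2, slow++,fast++
slow=1 fast=2: a[fast]=2=a[slow] dup, fast++
slow=1 fast=3: a[fast]=3≠a[slow]=2 write a[2]=3, slow++,fast++
slow=2 fast=4: a[fast]=5≠a[slow]=3 write a[3]=5, slow++,fast++
slow=3 fast=5: a[fast]=5=a[slow] dup, fast++
slow=3 fast=6: a[fast]=6≠a[slow]=5 write a[4]=6, slow++,fast++
slow=4 fast=7: a[fast]=7≠a[slow]=6 write a[5]=7, slow++,fast++
slow=5 fast=8: a[fast]=8≠a[slow]=7 write a[6]=8, slow++,fast++
slow=6 fast=9: a[fast]=9≠a[slow]=8 write a[7]=9, slow++,fast++
slow=7 fast=10: a[fast]=9=a[slow] dup, fast++
slow=7 fast=11: a[fast]=12≠a[slow]=9 write a[8]=12, slow++,fast++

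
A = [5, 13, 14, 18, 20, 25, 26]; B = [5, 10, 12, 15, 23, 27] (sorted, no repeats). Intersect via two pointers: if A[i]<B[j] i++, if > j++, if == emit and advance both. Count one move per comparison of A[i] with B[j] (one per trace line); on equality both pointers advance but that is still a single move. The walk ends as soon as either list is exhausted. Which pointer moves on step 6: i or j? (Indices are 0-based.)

j

[i=0,j=0] 5==5 emit → i++,j++
[i=1,j=1] 13>10 → j++
[i=1,j=2] 13>12 → j++
[i=1,j=3] 13<15 → i++
[i=2,j=3] 14<15 → i++
[i=3,j=3] 18>15 → j++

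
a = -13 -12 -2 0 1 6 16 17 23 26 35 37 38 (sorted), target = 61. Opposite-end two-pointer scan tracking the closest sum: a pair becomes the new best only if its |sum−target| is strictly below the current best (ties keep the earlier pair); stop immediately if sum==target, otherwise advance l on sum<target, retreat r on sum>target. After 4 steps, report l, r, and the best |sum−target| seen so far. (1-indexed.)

l=5, r=13, best |Δ|=23

l=1 r=13: -13+38=25 d=36 *, l++
l=2 r=13: -12+38=26 d=35 *, l++
l=3 r=13: -2+38=36 d=25 *, l++
l=4 r=13: 0+38=38 d=23 *, l++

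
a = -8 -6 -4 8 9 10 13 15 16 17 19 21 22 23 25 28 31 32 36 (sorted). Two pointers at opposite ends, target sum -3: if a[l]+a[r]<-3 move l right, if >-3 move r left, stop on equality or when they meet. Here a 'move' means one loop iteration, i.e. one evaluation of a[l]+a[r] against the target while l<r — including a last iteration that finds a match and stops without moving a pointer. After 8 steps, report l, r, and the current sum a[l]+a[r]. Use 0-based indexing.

l=0 r=18: -8+36=28 >-3, r--
l=0 r=17: -8+32=24 >-3, r--
l=0 r=16: -8+31=23 >-3, r--
l=0 r=15: -8+28=20 >-3, r--
l=0 r=14: -8+25=17 >-3, r--
l=0 r=13: -8+23=15 >-3, r--
l=0 r=12: -8+22=14 >-3, r--
l=0 r=11: -8+21=13 >-3, r--

l=0, r=10, sum=11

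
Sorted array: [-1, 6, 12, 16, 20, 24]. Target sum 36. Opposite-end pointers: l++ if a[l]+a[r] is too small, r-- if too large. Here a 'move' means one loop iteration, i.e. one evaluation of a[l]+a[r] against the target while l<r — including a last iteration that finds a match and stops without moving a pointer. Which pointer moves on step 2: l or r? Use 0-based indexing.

l=0 r=5: -1+24=23 <36, l++
l=1 r=5: 6+24=30 <36, l++

l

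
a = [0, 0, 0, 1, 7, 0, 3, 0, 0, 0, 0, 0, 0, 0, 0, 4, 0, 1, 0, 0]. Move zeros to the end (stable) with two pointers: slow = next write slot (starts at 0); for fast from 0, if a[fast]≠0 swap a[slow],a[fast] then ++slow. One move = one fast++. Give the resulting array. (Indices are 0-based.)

(s=0,f=0) a[fast]=0 → fast++
(s=0,f=1) a[fast]=0 → fast++
(s=0,f=2) a[fast]=0 → fast++
(s=0,f=3) a[fast]=1≠0 swap→a[0]=1 → slow++,fast++
(s=1,f=4) a[fast]=7≠0 swap→a[1]=7 → slow++,fast++
(s=2,f=5) a[fast]=0 → fast++
(s=2,f=6) a[fast]=3≠0 swap→a[2]=3 → slow++,fast++
(s=3,f=7) a[fast]=0 → fast++
(s=3,f=8) a[fast]=0 → fast++
(s=3,f=9) a[fast]=0 → fast++
(s=3,f=10) a[fast]=0 → fast++
(s=3,f=11) a[fast]=0 → fast++
(s=3,f=12) a[fast]=0 → fast++
(s=3,f=13) a[fast]=0 → fast++
(s=3,f=14) a[fast]=0 → fast++
(s=3,f=15) a[fast]=4≠0 swap→a[3]=4 → slow++,fast++
(s=4,f=16) a[fast]=0 → fast++
(s=4,f=17) a[fast]=1≠0 swap→a[4]=1 → slow++,fast++
(s=5,f=18) a[fast]=0 → fast++
(s=5,f=19) a[fast]=0 → fast++

[1, 7, 3, 4, 1, 0, 0, 0, 0, 0, 0, 0, 0, 0, 0, 0, 0, 0, 0, 0]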